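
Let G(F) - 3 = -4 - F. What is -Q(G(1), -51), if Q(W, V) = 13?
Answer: -13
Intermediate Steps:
G(F) = -1 - F (G(F) = 3 + (-4 - F) = -1 - F)
-Q(G(1), -51) = -1*13 = -13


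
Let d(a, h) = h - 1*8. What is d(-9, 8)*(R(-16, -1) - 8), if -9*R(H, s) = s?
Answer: 0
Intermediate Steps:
R(H, s) = -s/9
d(a, h) = -8 + h (d(a, h) = h - 8 = -8 + h)
d(-9, 8)*(R(-16, -1) - 8) = (-8 + 8)*(-⅑*(-1) - 8) = 0*(⅑ - 8) = 0*(-71/9) = 0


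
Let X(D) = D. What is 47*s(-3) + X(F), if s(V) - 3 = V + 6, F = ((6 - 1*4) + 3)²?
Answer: 307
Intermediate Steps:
F = 25 (F = ((6 - 4) + 3)² = (2 + 3)² = 5² = 25)
s(V) = 9 + V (s(V) = 3 + (V + 6) = 3 + (6 + V) = 9 + V)
47*s(-3) + X(F) = 47*(9 - 3) + 25 = 47*6 + 25 = 282 + 25 = 307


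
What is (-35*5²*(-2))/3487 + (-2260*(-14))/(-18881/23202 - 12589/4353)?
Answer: -337647115000510/39548811269 ≈ -8537.5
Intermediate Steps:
(-35*5²*(-2))/3487 + (-2260*(-14))/(-18881/23202 - 12589/4353) = (-35*25*(-2))*(1/3487) + 31640/(-18881*1/23202 - 12589*1/4353) = -875*(-2)*(1/3487) + 31640/(-18881/23202 - 12589/4353) = 1750*(1/3487) + 31640/(-124759657/33666102) = 1750/3487 + 31640*(-33666102/124759657) = 1750/3487 - 1065195467280/124759657 = -337647115000510/39548811269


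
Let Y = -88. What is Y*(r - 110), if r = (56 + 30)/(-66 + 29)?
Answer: 365728/37 ≈ 9884.5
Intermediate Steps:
r = -86/37 (r = 86/(-37) = 86*(-1/37) = -86/37 ≈ -2.3243)
Y*(r - 110) = -88*(-86/37 - 110) = -88*(-4156/37) = 365728/37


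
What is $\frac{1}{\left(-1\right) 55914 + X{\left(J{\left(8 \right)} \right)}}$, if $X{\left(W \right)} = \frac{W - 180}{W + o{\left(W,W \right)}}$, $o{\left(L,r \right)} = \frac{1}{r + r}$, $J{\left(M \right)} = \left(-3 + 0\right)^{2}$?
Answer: $- \frac{163}{9117060} \approx -1.7879 \cdot 10^{-5}$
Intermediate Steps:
$J{\left(M \right)} = 9$ ($J{\left(M \right)} = \left(-3\right)^{2} = 9$)
$o{\left(L,r \right)} = \frac{1}{2 r}$
$X{\left(W \right)} = \frac{-180 + W}{W + \frac{1}{2 W}}$ ($X{\left(W \right)} = \frac{W - 180}{W + \frac{1}{2 W}} = \frac{-180 + W}{W + \frac{1}{2 W}}$)
$\frac{1}{\left(-1\right) 55914 + X{\left(J{\left(8 \right)} \right)}} = \frac{1}{\left(-1\right) 55914 + 2 \cdot 9 \frac{1}{1 + 2 \cdot 9^{2}} \left(-180 + 9\right)} = \frac{1}{-55914 + 2 \cdot 9 \frac{1}{1 + 2 \cdot 81} \left(-171\right)} = \frac{1}{-55914 + 2 \cdot 9 \frac{1}{1 + 162} \left(-171\right)} = \frac{1}{-55914 + 2 \cdot 9 \cdot \frac{1}{163} \left(-171\right)} = \frac{1}{-55914 - \frac{3078}{163}} = \frac{1}{- \frac{9117060}{163}} = - \frac{163}{9117060}$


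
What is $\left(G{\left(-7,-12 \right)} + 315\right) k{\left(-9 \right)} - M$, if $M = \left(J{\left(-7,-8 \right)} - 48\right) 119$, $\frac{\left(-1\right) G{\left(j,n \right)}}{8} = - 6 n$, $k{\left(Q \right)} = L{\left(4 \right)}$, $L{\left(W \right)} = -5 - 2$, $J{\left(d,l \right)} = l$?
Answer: $8491$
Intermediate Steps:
$L{\left(W \right)} = -7$ ($L{\left(W \right)} = -5 - 2 = -7$)
$k{\left(Q \right)} = -7$
$G{\left(j,n \right)} = 48 n$ ($G{\left(j,n \right)} = - 8 \left(- 6 n\right) = 48 n$)
$M = -6664$ ($M = \left(-8 - 48\right) 119 = \left(-56\right) 119 = -6664$)
$\left(G{\left(-7,-12 \right)} + 315\right) k{\left(-9 \right)} - M = \left(48 \left(-12\right) + 315\right) \left(-7\right) - -6664 = \left(-576 + 315\right) \left(-7\right) + 6664 = \left(-261\right) \left(-7\right) + 6664 = 1827 + 6664 = 8491$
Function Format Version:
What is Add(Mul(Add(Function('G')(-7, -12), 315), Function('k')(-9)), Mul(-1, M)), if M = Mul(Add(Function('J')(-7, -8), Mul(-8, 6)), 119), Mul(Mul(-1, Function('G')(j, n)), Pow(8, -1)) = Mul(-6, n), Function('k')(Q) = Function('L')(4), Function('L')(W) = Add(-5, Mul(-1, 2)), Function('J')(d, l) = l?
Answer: 8491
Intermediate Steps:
Function('L')(W) = -7 (Function('L')(W) = Add(-5, -2) = -7)
Function('k')(Q) = -7
Function('G')(j, n) = Mul(48, n) (Function('G')(j, n) = Mul(-8, Mul(-6, n)) = Mul(48, n))
M = -6664 (M = Mul(Add(-8, Mul(-8, 6)), 119) = Mul(Add(-8, -48), 119) = Mul(-56, 119) = -6664)
Add(Mul(Add(Function('G')(-7, -12), 315), Function('k')(-9)), Mul(-1, M)) = Add(Mul(Add(Mul(48, -12), 315), -7), Mul(-1, -6664)) = Add(Mul(Add(-576, 315), -7), 6664) = Add(Mul(-261, -7), 6664) = Add(1827, 6664) = 8491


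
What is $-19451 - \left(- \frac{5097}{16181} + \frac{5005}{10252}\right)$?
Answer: $- \frac{293337152043}{15080692} \approx -19451.0$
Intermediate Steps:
$-19451 - \left(- \frac{5097}{16181} + \frac{5005}{10252}\right) = -19451 - \left(\left(-5097\right) \frac{1}{16181} + 5005 \cdot \frac{1}{10252}\right) = -19451 - \left(- \frac{5097}{16181} + \frac{455}{932}\right) = -19451 - \frac{2611951}{15080692} = - \frac{293337152043}{15080692}$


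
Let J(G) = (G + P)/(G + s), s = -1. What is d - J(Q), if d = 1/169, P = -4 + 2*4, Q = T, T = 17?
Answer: -3533/2704 ≈ -1.3066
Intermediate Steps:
Q = 17
P = 4 (P = -4 + 8 = 4)
d = 1/169 ≈ 0.0059172
J(G) = (4 + G)/(-1 + G) (J(G) = (G + 4)/(G - 1) = (4 + G)/(-1 + G))
d - J(Q) = 1/169 - (4 + 17)/(-1 + 17) = 1/169 - 21/16 = -3533/2704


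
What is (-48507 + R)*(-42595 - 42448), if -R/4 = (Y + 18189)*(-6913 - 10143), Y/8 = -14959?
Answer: 588805815277057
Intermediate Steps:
Y = -119672 (Y = 8*(-14959) = -119672)
R = -6923576192 (R = -4*(-119672 + 18189)*(-6913 - 10143) = -(-405932)*(-17056) = -4*1730894048 = -6923576192)
(-48507 + R)*(-42595 - 42448) = (-48507 - 6923576192)*(-42595 - 42448) = -6923624699*(-85043) = 588805815277057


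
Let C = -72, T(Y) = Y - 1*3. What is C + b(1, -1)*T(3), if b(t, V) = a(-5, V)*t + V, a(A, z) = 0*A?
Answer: -72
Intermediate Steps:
a(A, z) = 0
T(Y) = -3 + Y (T(Y) = Y - 3 = -3 + Y)
b(t, V) = V (b(t, V) = 0*t + V = 0 + V = V)
C + b(1, -1)*T(3) = -72 - (-3 + 3) = -72 - 1*0 = -72 + 0 = -72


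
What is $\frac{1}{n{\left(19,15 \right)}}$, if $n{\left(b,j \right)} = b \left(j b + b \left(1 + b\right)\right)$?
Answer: $\frac{1}{12635} \approx 7.9145 \cdot 10^{-5}$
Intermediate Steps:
$n{\left(b,j \right)} = b \left(b j + b \left(1 + b\right)\right)$
$\frac{1}{n{\left(19,15 \right)}} = \frac{1}{19^{2} \left(1 + 19 + 15\right)} = \frac{1}{361 \cdot 35} = \frac{1}{12635}$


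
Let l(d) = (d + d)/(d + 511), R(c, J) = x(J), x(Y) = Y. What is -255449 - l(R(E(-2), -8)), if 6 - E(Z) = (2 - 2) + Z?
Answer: -128490831/503 ≈ -2.5545e+5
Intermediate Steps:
E(Z) = 6 - Z (E(Z) = 6 - ((2 - 2) + Z) = 6 - (0 + Z) = 6 - Z)
R(c, J) = J
l(d) = 2*d/(511 + d) (l(d) = (2*d)/(511 + d) = 2*d/(511 + d))
-255449 - l(R(E(-2), -8)) = -255449 - 2*(-8)/(511 - 8) = -255449 - 2*(-8)/503 = -255449 - 1*(-16/503) = -255449 + 16/503 = -128490831/503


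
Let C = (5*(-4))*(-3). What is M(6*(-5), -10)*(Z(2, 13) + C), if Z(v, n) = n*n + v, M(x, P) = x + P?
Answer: -9240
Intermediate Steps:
C = 60 (C = -20*(-3) = 60)
M(x, P) = P + x
Z(v, n) = v + n**2 (Z(v, n) = n**2 + v = v + n**2)
M(6*(-5), -10)*(Z(2, 13) + C) = (-10 + 6*(-5))*((2 + 13**2) + 60) = (-10 - 30)*((2 + 169) + 60) = -40*(171 + 60) = -40*231 = -9240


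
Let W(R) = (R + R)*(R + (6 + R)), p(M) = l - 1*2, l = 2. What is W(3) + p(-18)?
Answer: 72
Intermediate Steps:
p(M) = 0 (p(M) = 2 - 1*2 = 2 - 2 = 0)
W(R) = 2*R*(6 + 2*R) (W(R) = (2*R)*(6 + 2*R) = 2*R*(6 + 2*R))
W(3) + p(-18) = 4*3*(3 + 3) + 0 = 4*3*6 + 0 = 72 + 0 = 72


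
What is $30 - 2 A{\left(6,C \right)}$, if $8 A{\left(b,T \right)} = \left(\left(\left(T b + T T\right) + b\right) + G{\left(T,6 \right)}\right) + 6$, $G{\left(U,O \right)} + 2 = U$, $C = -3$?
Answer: $\frac{61}{2} \approx 30.5$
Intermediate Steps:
$G{\left(U,O \right)} = -2 + U$
$A{\left(b,T \right)} = \frac{1}{2} + \frac{T}{8} + \frac{b}{8} + \frac{T^{2}}{8} + \frac{T b}{8}$ ($A{\left(b,T \right)} = \frac{\left(\left(\left(T b + T T\right) + b\right) + \left(-2 + T\right)\right) + 6}{8} = \frac{\left(\left(\left(T b + T^{2}\right) + b\right) + \left(-2 + T\right)\right) + 6}{8} = \frac{\left(\left(\left(T^{2} + T b\right) + b\right) + \left(-2 + T\right)\right) + 6}{8} = \frac{\left(\left(b + T^{2} + T b\right) + \left(-2 + T\right)\right) + 6}{8} = \frac{\left(-2 + T + b + T^{2} + T b\right) + 6}{8} = \frac{4 + T + b + T^{2} + T b}{8} = \frac{1}{2} + \frac{T}{8} + \frac{b}{8} + \frac{T^{2}}{8} + \frac{T b}{8}$)
$30 - 2 A{\left(6,C \right)} = 30 - 2 \left(\frac{1}{2} + \frac{1}{8} \left(-3\right) + \frac{1}{8} \cdot 6 + \frac{\left(-3\right)^{2}}{8} + \frac{1}{8} \left(-3\right) 6\right) = 30 - 2 \left(\frac{1}{2} - \frac{3}{8} + \frac{3}{4} + \frac{1}{8} \cdot 9 - \frac{9}{4}\right) = 30 - 2 \left(\frac{1}{2} - \frac{3}{8} + \frac{3}{4} + \frac{9}{8} - \frac{9}{4}\right) = 30 - - \frac{1}{2} = 30 + \frac{1}{2} = \frac{61}{2}$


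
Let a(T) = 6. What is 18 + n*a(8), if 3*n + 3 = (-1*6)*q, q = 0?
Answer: 12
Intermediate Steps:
n = -1 (n = -1 + (-1*6*0)/3 = -1 + (-6*0)/3 = -1 + (1/3)*0 = -1 + 0 = -1)
18 + n*a(8) = 18 - 1*6 = 18 - 6 = 12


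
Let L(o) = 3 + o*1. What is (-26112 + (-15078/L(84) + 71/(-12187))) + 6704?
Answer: -6920487505/353423 ≈ -19581.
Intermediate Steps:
L(o) = 3 + o
(-26112 + (-15078/L(84) + 71/(-12187))) + 6704 = (-26112 + (-15078/(3 + 84) + 71/(-12187))) + 6704 = (-26112 + (-15078/87 + 71*(-1/12187))) + 6704 = (-26112 + (-15078*1/87 - 71/12187)) + 6704 = (-26112 + (-5026/29 - 71/12187)) + 6704 = (-26112 - 61253921/353423) + 6704 = -9289835297/353423 + 6704 = -6920487505/353423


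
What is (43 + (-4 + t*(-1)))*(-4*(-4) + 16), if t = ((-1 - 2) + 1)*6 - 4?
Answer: 1760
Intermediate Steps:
t = -16 (t = (-3 + 1)*6 - 4 = -2*6 - 4 = -12 - 4 = -16)
(43 + (-4 + t*(-1)))*(-4*(-4) + 16) = (43 + (-4 - 16*(-1)))*(-4*(-4) + 16) = (43 + (-4 + 16))*(16 + 16) = (43 + 12)*32 = 55*32 = 1760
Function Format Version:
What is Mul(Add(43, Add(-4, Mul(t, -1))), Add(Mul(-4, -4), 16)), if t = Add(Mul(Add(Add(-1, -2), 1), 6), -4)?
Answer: 1760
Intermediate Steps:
t = -16 (t = Add(Mul(Add(-3, 1), 6), -4) = Add(Mul(-2, 6), -4) = Add(-12, -4) = -16)
Mul(Add(43, Add(-4, Mul(t, -1))), Add(Mul(-4, -4), 16)) = Mul(Add(43, Add(-4, Mul(-16, -1))), Add(Mul(-4, -4), 16)) = Mul(Add(43, Add(-4, 16)), Add(16, 16)) = Mul(Add(43, 12), 32) = Mul(55, 32) = 1760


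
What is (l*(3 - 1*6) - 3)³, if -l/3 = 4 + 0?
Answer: 35937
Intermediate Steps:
l = -12 (l = -3*(4 + 0) = -3*4 = -12)
(l*(3 - 1*6) - 3)³ = (-12*(3 - 1*6) - 3)³ = (-12*(3 - 6) - 3)³ = (-12*(-3) - 3)³ = (36 - 3)³ = 33³ = 35937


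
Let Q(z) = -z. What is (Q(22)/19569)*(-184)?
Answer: 368/1779 ≈ 0.20686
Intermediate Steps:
(Q(22)/19569)*(-184) = (-1*22/19569)*(-184) = -22*1/19569*(-184) = -2/1779*(-184) = 368/1779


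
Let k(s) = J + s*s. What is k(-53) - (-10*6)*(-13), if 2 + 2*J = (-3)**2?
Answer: 4065/2 ≈ 2032.5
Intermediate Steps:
J = 7/2 (J = -1 + (1/2)*(-3)**2 = -1 + (1/2)*9 = -1 + 9/2 = 7/2 ≈ 3.5000)
k(s) = 7/2 + s**2 (k(s) = 7/2 + s*s = 7/2 + s**2)
k(-53) - (-10*6)*(-13) = (7/2 + (-53)**2) - (-10*6)*(-13) = (7/2 + 2809) - (-60)*(-13) = 5625/2 - 1*780 = 5625/2 - 780 = 4065/2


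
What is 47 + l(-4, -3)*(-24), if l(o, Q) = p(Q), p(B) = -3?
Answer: 119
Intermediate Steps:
l(o, Q) = -3
47 + l(-4, -3)*(-24) = 47 - 3*(-24) = 47 + 72 = 119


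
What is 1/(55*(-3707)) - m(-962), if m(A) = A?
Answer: 196137369/203885 ≈ 962.00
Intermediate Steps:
1/(55*(-3707)) - m(-962) = 1/(55*(-3707)) - 1*(-962) = 1/(-203885) + 962 = -1/203885 + 962 = 196137369/203885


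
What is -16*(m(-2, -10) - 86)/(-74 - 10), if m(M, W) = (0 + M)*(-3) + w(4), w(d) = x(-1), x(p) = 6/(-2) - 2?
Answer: -340/21 ≈ -16.190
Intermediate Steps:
x(p) = -5 (x(p) = 6*(-1/2) - 2 = -3 - 2 = -5)
w(d) = -5
m(M, W) = -5 - 3*M (m(M, W) = (0 + M)*(-3) - 5 = M*(-3) - 5 = -3*M - 5 = -5 - 3*M)
-16*(m(-2, -10) - 86)/(-74 - 10) = -16*((-5 - 3*(-2)) - 86)/(-74 - 10) = -16*((-5 + 6) - 86)/(-84) = -16*(1 - 86)*(-1)/84 = -(-1360)*(-1)/84 = -16*85/84 = -340/21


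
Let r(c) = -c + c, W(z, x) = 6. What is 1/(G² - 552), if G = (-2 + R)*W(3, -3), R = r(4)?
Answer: -1/408 ≈ -0.0024510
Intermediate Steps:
r(c) = 0
R = 0
G = -12 (G = (-2 + 0)*6 = -2*6 = -12)
1/(G² - 552) = 1/((-12)² - 552) = 1/(144 - 552) = 1/(-408) = -1/408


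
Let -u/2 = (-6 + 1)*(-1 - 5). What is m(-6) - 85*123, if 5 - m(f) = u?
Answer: -10390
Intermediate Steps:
u = -60 (u = -2*(-6 + 1)*(-1 - 5) = -(-10)*(-6) = -2*30 = -60)
m(f) = 65 (m(f) = 5 - 1*(-60) = 5 + 60 = 65)
m(-6) - 85*123 = 65 - 85*123 = 65 - 10455 = -10390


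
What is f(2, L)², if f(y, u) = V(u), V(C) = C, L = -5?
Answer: 25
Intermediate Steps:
f(y, u) = u
f(2, L)² = (-5)² = 25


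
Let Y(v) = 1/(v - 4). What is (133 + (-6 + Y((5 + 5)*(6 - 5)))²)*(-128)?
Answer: -192416/9 ≈ -21380.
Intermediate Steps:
Y(v) = 1/(-4 + v)
(133 + (-6 + Y((5 + 5)*(6 - 5)))²)*(-128) = (133 + (-6 + 1/(-4 + (5 + 5)*(6 - 5)))²)*(-128) = (133 + (-6 + 1/(-4 + 10*1))²)*(-128) = (133 + (-6 + 1/(-4 + 10))²)*(-128) = (133 + (-6 + 1/6)²)*(-128) = (133 + (-6 + ⅙)²)*(-128) = (133 + (-35/6)²)*(-128) = (133 + 1225/36)*(-128) = (6013/36)*(-128) = -192416/9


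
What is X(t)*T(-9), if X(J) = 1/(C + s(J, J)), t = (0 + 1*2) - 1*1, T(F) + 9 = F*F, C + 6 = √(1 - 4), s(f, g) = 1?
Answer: -90/7 - 18*I*√3/7 ≈ -12.857 - 4.4538*I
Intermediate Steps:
C = -6 + I*√3 (C = -6 + √(1 - 4) = -6 + √(-3) = -6 + I*√3 ≈ -6.0 + 1.732*I)
T(F) = -9 + F² (T(F) = -9 + F*F = -9 + F²)
t = 1 (t = (0 + 2) - 1 = 2 - 1 = 1)
X(J) = 1/(-5 + I*√3) (X(J) = 1/((-6 + I*√3) + 1) = 1/(-5 + I*√3))
X(t)*T(-9) = (-5/28 - I*√3/28)*(-9 + (-9)²) = (-5/28 - I*√3/28)*(-9 + 81) = (-5/28 - I*√3/28)*72 = -90/7 - 18*I*√3/7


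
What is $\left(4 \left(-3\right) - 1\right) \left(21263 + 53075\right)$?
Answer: $-966394$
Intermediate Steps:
$\left(4 \left(-3\right) - 1\right) \left(21263 + 53075\right) = \left(-12 - 1\right) 74338 = \left(-13\right) 74338 = -966394$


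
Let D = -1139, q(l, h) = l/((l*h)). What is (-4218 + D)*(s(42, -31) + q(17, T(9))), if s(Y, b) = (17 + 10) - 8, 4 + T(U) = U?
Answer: -514272/5 ≈ -1.0285e+5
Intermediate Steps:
T(U) = -4 + U
s(Y, b) = 19 (s(Y, b) = 27 - 8 = 19)
q(l, h) = 1/h (q(l, h) = l/((h*l)) = l*(1/(h*l)) = 1/h)
(-4218 + D)*(s(42, -31) + q(17, T(9))) = (-4218 - 1139)*(19 + 1/(-4 + 9)) = -5357*(19 + 1/5) = -5357*(19 + ⅕) = -5357*96/5 = -514272/5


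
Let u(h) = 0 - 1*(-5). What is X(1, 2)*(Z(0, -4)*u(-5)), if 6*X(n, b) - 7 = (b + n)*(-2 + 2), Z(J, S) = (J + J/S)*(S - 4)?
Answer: 0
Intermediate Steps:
u(h) = 5 (u(h) = 0 + 5 = 5)
Z(J, S) = (-4 + S)*(J + J/S) (Z(J, S) = (J + J/S)*(-4 + S) = (-4 + S)*(J + J/S))
X(n, b) = 7/6 (X(n, b) = 7/6 + ((b + n)*(-2 + 2))/6 = 7/6 + ((b + n)*0)/6 = 7/6 + (⅙)*0 = 7/6 + 0 = 7/6)
X(1, 2)*(Z(0, -4)*u(-5)) = 7*((0*(-4 - 4*(-3 - 4))/(-4))*5)/6 = 7*((0*(-¼)*(-4 - 4*(-7)))*5)/6 = 7*((0*(-¼)*(-4 + 28))*5)/6 = 7*((0*(-¼)*24)*5)/6 = 7*(0*5)/6 = (7/6)*0 = 0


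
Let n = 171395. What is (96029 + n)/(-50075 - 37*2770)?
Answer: -267424/152565 ≈ -1.7529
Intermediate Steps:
(96029 + n)/(-50075 - 37*2770) = (96029 + 171395)/(-50075 - 37*2770) = 267424/(-50075 - 102490) = 267424/(-152565) = 267424*(-1/152565) = -267424/152565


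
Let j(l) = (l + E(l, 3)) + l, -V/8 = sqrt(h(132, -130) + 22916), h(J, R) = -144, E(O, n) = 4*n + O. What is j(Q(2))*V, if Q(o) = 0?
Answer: -192*sqrt(5693) ≈ -14487.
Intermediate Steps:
E(O, n) = O + 4*n
V = -16*sqrt(5693) (V = -8*sqrt(-144 + 22916) = -16*sqrt(5693) ≈ -1207.2)
j(l) = 12 + 3*l (j(l) = (l + (l + 4*3)) + l = (l + (l + 12)) + l = (l + (12 + l)) + l = (12 + 2*l) + l = 12 + 3*l)
j(Q(2))*V = (12 + 3*0)*(-16*sqrt(5693)) = (12 + 0)*(-16*sqrt(5693)) = 12*(-16*sqrt(5693)) = -192*sqrt(5693)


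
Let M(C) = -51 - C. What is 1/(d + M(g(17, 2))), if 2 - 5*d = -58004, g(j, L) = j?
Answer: 5/57666 ≈ 8.6706e-5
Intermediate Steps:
d = 58006/5 (d = ⅖ - ⅕*(-58004) = ⅖ + 58004/5 = 58006/5 ≈ 11601.)
1/(d + M(g(17, 2))) = 1/(58006/5 + (-51 - 1*17)) = 1/(58006/5 + (-51 - 17)) = 1/(58006/5 - 68) = 1/(57666/5) = 5/57666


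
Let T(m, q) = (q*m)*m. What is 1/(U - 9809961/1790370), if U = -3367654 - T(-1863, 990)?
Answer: -596790/2052616814695547 ≈ -2.9075e-10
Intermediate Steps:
T(m, q) = q*m² (T(m, q) = (m*q)*m = q*m²)
U = -3439428964 (U = -3367654 - 990*(-1863)² = -3367654 - 990*3470769 = -3367654 - 1*3436061310 = -3367654 - 3436061310 = -3439428964)
1/(U - 9809961/1790370) = 1/(-3439428964 - 9809961/1790370) = 1/(-3439428964 - 9809961*1/1790370) = 1/(-3439428964 - 3269987/596790) = 1/(-2052616814695547/596790) = -596790/2052616814695547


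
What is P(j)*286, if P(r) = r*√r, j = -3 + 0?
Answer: -858*I*√3 ≈ -1486.1*I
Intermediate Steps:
j = -3
P(r) = r^(3/2)
P(j)*286 = (-3)^(3/2)*286 = -3*I*√3*286 = -858*I*√3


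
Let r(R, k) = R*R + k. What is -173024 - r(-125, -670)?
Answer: -187979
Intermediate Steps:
r(R, k) = k + R**2 (r(R, k) = R**2 + k = k + R**2)
-173024 - r(-125, -670) = -173024 - (-670 + (-125)**2) = -173024 - (-670 + 15625) = -173024 - 1*14955 = -173024 - 14955 = -187979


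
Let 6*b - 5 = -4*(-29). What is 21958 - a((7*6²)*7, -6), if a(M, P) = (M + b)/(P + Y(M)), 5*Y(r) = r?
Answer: 228397507/10404 ≈ 21953.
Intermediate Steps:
Y(r) = r/5
b = 121/6 (b = ⅚ + (-4*(-29))/6 = ⅚ + (⅙)*116 = ⅚ + 58/3 = 121/6 ≈ 20.167)
a(M, P) = (121/6 + M)/(P + M/5) (a(M, P) = (M + 121/6)/(P + M/5) = (121/6 + M)/(P + M/5))
21958 - a((7*6²)*7, -6) = 21958 - 5*(121 + 6*((7*6²)*7))/(6*((7*6²)*7 + 5*(-6))) = 21958 - 5*(121 + 6*((7*36)*7))/(6*((7*36)*7 - 30)) = 21958 - 5*(121 + 6*(252*7))/(6*(252*7 - 30)) = 21958 - 5*(121 + 6*1764)/(6*(1764 - 30)) = 21958 - 5*(121 + 10584)/(6*1734) = 21958 - 5*10705/(6*1734) = 21958 - 1*53525/10404 = 21958 - 53525/10404 = 228397507/10404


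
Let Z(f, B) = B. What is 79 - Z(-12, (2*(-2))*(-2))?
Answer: 71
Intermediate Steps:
79 - Z(-12, (2*(-2))*(-2)) = 79 - 2*(-2)*(-2) = 79 - (-4)*(-2) = 79 - 1*8 = 79 - 8 = 71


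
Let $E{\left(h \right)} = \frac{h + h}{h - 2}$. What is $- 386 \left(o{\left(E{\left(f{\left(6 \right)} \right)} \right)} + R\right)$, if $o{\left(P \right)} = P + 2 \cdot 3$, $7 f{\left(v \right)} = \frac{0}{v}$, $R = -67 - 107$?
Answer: $64848$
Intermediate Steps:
$R = -174$ ($R = -67 - 107 = -174$)
$f{\left(v \right)} = 0$ ($f{\left(v \right)} = \frac{0 \frac{1}{v}}{7} = \frac{1}{7} \cdot 0 = 0$)
$E{\left(h \right)} = \frac{2 h}{-2 + h}$
$o{\left(P \right)} = 6 + P$ ($o{\left(P \right)} = P + 6 = 6 + P$)
$- 386 \left(o{\left(E{\left(f{\left(6 \right)} \right)} \right)} + R\right) = - 386 \left(\left(6 + 2 \cdot 0 \frac{1}{-2 + 0}\right) - 174\right) = - 386 \left(\left(6 + 2 \cdot 0 \frac{1}{-2}\right) - 174\right) = - 386 \left(\left(6 + 2 \cdot 0 \left(- \frac{1}{2}\right)\right) - 174\right) = - 386 \left(\left(6 + 0\right) - 174\right) = - 386 \left(6 - 174\right) = \left(-386\right) \left(-168\right) = 64848$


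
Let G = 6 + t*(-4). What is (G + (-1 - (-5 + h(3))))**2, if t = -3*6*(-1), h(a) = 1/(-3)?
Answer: 34225/9 ≈ 3802.8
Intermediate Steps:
h(a) = -1/3
t = 18 (t = -18*(-1) = 18)
G = -66 (G = 6 + 18*(-4) = 6 - 72 = -66)
(G + (-1 - (-5 + h(3))))**2 = (-66 + (-1 - (-5 - 1/3)))**2 = (-66 + (-1 - 1*(-16/3)))**2 = (-66 + (-1 + 16/3))**2 = (-66 + 13/3)**2 = (-185/3)**2 = 34225/9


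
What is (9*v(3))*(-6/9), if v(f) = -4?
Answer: 24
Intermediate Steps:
(9*v(3))*(-6/9) = (9*(-4))*(-6/9) = -(-216)/9 = -36*(-2/3) = 24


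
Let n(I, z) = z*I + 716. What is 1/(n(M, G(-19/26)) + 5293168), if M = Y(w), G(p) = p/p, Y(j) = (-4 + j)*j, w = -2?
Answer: 1/5293896 ≈ 1.8890e-7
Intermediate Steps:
Y(j) = j*(-4 + j)
G(p) = 1
M = 12 (M = -2*(-4 - 2) = -2*(-6) = 12)
n(I, z) = 716 + I*z (n(I, z) = I*z + 716 = 716 + I*z)
1/(n(M, G(-19/26)) + 5293168) = 1/((716 + 12*1) + 5293168) = 1/((716 + 12) + 5293168) = 1/(728 + 5293168) = 1/5293896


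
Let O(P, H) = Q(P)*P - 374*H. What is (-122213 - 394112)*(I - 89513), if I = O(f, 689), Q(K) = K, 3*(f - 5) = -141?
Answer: 178356726375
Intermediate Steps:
f = -42 (f = 5 + (⅓)*(-141) = 5 - 47 = -42)
O(P, H) = P² - 374*H (O(P, H) = P*P - 374*H = P² - 374*H)
I = -255922 (I = (-42)² - 374*689 = 1764 - 257686 = -255922)
(-122213 - 394112)*(I - 89513) = (-122213 - 394112)*(-255922 - 89513) = -516325*(-345435) = 178356726375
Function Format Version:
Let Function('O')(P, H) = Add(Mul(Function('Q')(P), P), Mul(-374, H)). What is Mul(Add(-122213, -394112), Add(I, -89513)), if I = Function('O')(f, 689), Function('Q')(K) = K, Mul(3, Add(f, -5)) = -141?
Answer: 178356726375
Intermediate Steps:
f = -42 (f = Add(5, Mul(Rational(1, 3), -141)) = Add(5, -47) = -42)
Function('O')(P, H) = Add(Pow(P, 2), Mul(-374, H)) (Function('O')(P, H) = Add(Mul(P, P), Mul(-374, H)) = Add(Pow(P, 2), Mul(-374, H)))
I = -255922 (I = Add(Pow(-42, 2), Mul(-374, 689)) = Add(1764, -257686) = -255922)
Mul(Add(-122213, -394112), Add(I, -89513)) = Mul(Add(-122213, -394112), Add(-255922, -89513)) = Mul(-516325, -345435) = 178356726375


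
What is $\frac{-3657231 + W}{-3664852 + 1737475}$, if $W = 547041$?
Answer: $\frac{1036730}{642459} \approx 1.6137$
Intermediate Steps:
$\frac{-3657231 + W}{-3664852 + 1737475} = \frac{-3657231 + 547041}{-3664852 + 1737475} = - \frac{3110190}{-1927377} = \left(-3110190\right) \left(- \frac{1}{1927377}\right) = \frac{1036730}{642459}$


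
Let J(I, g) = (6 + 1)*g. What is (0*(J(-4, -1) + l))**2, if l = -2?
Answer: 0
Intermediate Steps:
J(I, g) = 7*g
(0*(J(-4, -1) + l))**2 = (0*(7*(-1) - 2))**2 = (0*(-7 - 2))**2 = (0*(-9))**2 = 0**2 = 0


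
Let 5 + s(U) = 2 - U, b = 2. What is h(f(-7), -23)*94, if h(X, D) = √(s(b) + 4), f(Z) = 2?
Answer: 94*I ≈ 94.0*I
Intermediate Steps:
s(U) = -3 - U (s(U) = -5 + (2 - U) = -3 - U)
h(X, D) = I (h(X, D) = √((-3 - 1*2) + 4) = √((-3 - 2) + 4) = √(-5 + 4) = √(-1) = I)
h(f(-7), -23)*94 = I*94 = 94*I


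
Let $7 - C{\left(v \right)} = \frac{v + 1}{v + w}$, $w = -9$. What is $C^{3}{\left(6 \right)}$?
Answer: $\frac{21952}{27} \approx 813.04$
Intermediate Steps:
$C{\left(v \right)} = 7 - \frac{1 + v}{-9 + v}$ ($C{\left(v \right)} = 7 - \frac{v + 1}{v - 9} = 7 - \frac{1 + v}{-9 + v}$)
$C^{3}{\left(6 \right)} = \left(\frac{2 \left(-32 + 3 \cdot 6\right)}{-9 + 6}\right)^{3} = \left(\frac{2 \left(-32 + 18\right)}{-3}\right)^{3} = \left(2 \left(- \frac{1}{3}\right) \left(-14\right)\right)^{3} = \left(\frac{28}{3}\right)^{3} = \frac{21952}{27}$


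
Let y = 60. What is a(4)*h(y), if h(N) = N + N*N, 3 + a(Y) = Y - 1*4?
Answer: -10980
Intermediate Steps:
a(Y) = -7 + Y (a(Y) = -3 + (Y - 1*4) = -3 + (Y - 4) = -3 + (-4 + Y) = -7 + Y)
h(N) = N + N²
a(4)*h(y) = (-7 + 4)*(60*(1 + 60)) = -180*61 = -3*3660 = -10980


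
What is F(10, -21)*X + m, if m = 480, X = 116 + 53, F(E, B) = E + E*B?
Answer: -33320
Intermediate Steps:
F(E, B) = E + B*E
X = 169
F(10, -21)*X + m = (10*(1 - 21))*169 + 480 = (10*(-20))*169 + 480 = -200*169 + 480 = -33800 + 480 = -33320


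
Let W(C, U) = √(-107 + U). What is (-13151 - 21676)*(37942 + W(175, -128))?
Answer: -1321406034 - 34827*I*√235 ≈ -1.3214e+9 - 5.3389e+5*I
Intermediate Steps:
(-13151 - 21676)*(37942 + W(175, -128)) = (-13151 - 21676)*(37942 + √(-107 - 128)) = -34827*(37942 + √(-235)) = -34827*(37942 + I*√235) = -1321406034 - 34827*I*√235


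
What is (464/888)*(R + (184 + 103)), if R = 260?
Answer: 31726/111 ≈ 285.82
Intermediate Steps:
(464/888)*(R + (184 + 103)) = (464/888)*(260 + (184 + 103)) = (464*(1/888))*(260 + 287) = (58/111)*547 = 31726/111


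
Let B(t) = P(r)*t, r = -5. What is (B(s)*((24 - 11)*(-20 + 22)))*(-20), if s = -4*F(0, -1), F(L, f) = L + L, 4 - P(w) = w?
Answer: 0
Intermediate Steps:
P(w) = 4 - w
F(L, f) = 2*L
s = 0 (s = -8*0 = -4*0 = 0)
B(t) = 9*t (B(t) = (4 - 1*(-5))*t = (4 + 5)*t = 9*t)
(B(s)*((24 - 11)*(-20 + 22)))*(-20) = ((9*0)*((24 - 11)*(-20 + 22)))*(-20) = (0*(13*2))*(-20) = (0*26)*(-20) = 0*(-20) = 0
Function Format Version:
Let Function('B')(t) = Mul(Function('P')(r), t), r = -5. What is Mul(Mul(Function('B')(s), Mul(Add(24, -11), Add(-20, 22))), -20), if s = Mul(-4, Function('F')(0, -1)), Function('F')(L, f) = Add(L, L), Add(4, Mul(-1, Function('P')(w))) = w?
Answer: 0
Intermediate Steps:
Function('P')(w) = Add(4, Mul(-1, w))
Function('F')(L, f) = Mul(2, L)
s = 0 (s = Mul(-4, Mul(2, 0)) = Mul(-4, 0) = 0)
Function('B')(t) = Mul(9, t) (Function('B')(t) = Mul(Add(4, Mul(-1, -5)), t) = Mul(Add(4, 5), t) = Mul(9, t))
Mul(Mul(Function('B')(s), Mul(Add(24, -11), Add(-20, 22))), -20) = Mul(Mul(Mul(9, 0), Mul(Add(24, -11), Add(-20, 22))), -20) = Mul(Mul(0, Mul(13, 2)), -20) = Mul(Mul(0, 26), -20) = Mul(0, -20) = 0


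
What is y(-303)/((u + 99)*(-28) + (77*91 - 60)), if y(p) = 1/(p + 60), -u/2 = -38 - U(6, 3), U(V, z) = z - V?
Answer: -1/538245 ≈ -1.8579e-6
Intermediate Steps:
u = 70 (u = -2*(-38 - (3 - 1*6)) = -2*(-38 - (3 - 6)) = -2*(-38 - 1*(-3)) = -2*(-38 + 3) = -2*(-35) = 70)
y(p) = 1/(60 + p)
y(-303)/((u + 99)*(-28) + (77*91 - 60)) = 1/((60 - 303)*((70 + 99)*(-28) + (77*91 - 60))) = 1/((-243)*(169*(-28) + (7007 - 60))) = -1/(243*(-4732 + 6947)) = -1/243/2215 = -1/243*1/2215 = -1/538245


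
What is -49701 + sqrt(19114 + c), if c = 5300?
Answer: -49701 + sqrt(24414) ≈ -49545.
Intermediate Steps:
-49701 + sqrt(19114 + c) = -49701 + sqrt(19114 + 5300) = -49701 + sqrt(24414)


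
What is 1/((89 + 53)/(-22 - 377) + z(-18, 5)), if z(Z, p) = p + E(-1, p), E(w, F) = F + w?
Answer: 399/3449 ≈ 0.11569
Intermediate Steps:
z(Z, p) = -1 + 2*p (z(Z, p) = p + (p - 1) = p + (-1 + p) = -1 + 2*p)
1/((89 + 53)/(-22 - 377) + z(-18, 5)) = 1/((89 + 53)/(-22 - 377) + (-1 + 2*5)) = 1/(142/(-399) + (-1 + 10)) = 1/(142*(-1/399) + 9) = 1/(-142/399 + 9) = 1/(3449/399) = 399/3449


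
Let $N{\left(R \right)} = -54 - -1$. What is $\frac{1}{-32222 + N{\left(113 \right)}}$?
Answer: $- \frac{1}{32275} \approx -3.0984 \cdot 10^{-5}$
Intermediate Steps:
$N{\left(R \right)} = -53$ ($N{\left(R \right)} = -54 + 1 = -53$)
$\frac{1}{-32222 + N{\left(113 \right)}} = \frac{1}{-32222 - 53} = \frac{1}{-32275} = - \frac{1}{32275}$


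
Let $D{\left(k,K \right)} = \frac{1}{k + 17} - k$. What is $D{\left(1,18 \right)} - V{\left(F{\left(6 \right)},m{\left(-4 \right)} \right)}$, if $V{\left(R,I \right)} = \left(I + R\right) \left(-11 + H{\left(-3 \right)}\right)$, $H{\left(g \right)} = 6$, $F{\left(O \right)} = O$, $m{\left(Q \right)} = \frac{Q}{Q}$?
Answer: $\frac{613}{18} \approx 34.056$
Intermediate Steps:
$m{\left(Q \right)} = 1$
$D{\left(k,K \right)} = \frac{1}{17 + k} - k$
$V{\left(R,I \right)} = - 5 I - 5 R$ ($V{\left(R,I \right)} = \left(I + R\right) \left(-11 + 6\right) = \left(I + R\right) \left(-5\right) = - 5 I - 5 R$)
$D{\left(1,18 \right)} - V{\left(F{\left(6 \right)},m{\left(-4 \right)} \right)} = \frac{1 - 1^{2} - 17}{17 + 1} - \left(\left(-5\right) 1 - 30\right) = \frac{1 - 1 - 17}{18} - \left(-5 - 30\right) = \frac{1 - 1 - 17}{18} - -35 = \frac{1}{18} \left(-17\right) + 35 = - \frac{17}{18} + 35 = \frac{613}{18}$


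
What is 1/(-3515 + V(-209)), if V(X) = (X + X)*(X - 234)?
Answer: 1/181659 ≈ 5.5048e-6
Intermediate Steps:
V(X) = 2*X*(-234 + X) (V(X) = (2*X)*(-234 + X) = 2*X*(-234 + X))
1/(-3515 + V(-209)) = 1/(-3515 + 2*(-209)*(-234 - 209)) = 1/(-3515 + 2*(-209)*(-443)) = 1/(-3515 + 185174) = 1/181659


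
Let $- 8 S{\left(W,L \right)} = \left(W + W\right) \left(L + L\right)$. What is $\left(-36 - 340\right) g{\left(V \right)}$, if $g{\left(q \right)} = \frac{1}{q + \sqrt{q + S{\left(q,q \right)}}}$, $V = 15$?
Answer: $- \frac{752}{43} + \frac{376 i \sqrt{390}}{645} \approx -17.488 + 11.512 i$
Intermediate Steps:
$S{\left(W,L \right)} = - \frac{L W}{2}$ ($S{\left(W,L \right)} = - \frac{\left(W + W\right) \left(L + L\right)}{8} = - \frac{2 W 2 L}{8} = - \frac{4 L W}{8} = - \frac{L W}{2}$)
$g{\left(q \right)} = \frac{1}{q + \sqrt{q - \frac{q^{2}}{2}}}$ ($g{\left(q \right)} = \frac{1}{q + \sqrt{q - \frac{q q}{2}}} = \frac{1}{q + \sqrt{q - \frac{q^{2}}{2}}}$)
$\left(-36 - 340\right) g{\left(V \right)} = \left(-36 - 340\right) \frac{2}{2 \cdot 15 + \sqrt{2} \sqrt{15 \left(2 - 15\right)}} = - 376 \frac{2}{30 + \sqrt{2} \sqrt{15 \left(2 - 15\right)}} = - 376 \frac{2}{30 + \sqrt{2} \sqrt{15 \left(-13\right)}} = - 376 \frac{2}{30 + \sqrt{2} \sqrt{-195}} = - 376 \frac{2}{30 + \sqrt{2} i \sqrt{195}} = - 376 \frac{2}{30 + i \sqrt{390}} = - \frac{752}{30 + i \sqrt{390}}$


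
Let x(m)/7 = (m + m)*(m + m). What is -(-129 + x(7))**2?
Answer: -1545049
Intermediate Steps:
x(m) = 28*m**2 (x(m) = 7*((m + m)*(m + m)) = 7*((2*m)*(2*m)) = 7*(4*m**2) = 28*m**2)
-(-129 + x(7))**2 = -(-129 + 28*7**2)**2 = -(-129 + 28*49)**2 = -(-129 + 1372)**2 = -1*1243**2 = -1*1545049 = -1545049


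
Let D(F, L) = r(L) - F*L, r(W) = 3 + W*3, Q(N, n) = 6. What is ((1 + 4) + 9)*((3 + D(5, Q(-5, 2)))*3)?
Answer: -252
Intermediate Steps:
r(W) = 3 + 3*W
D(F, L) = 3 + 3*L - F*L (D(F, L) = (3 + 3*L) - F*L = 3 + 3*L - F*L)
((1 + 4) + 9)*((3 + D(5, Q(-5, 2)))*3) = ((1 + 4) + 9)*((3 + (3 + 3*6 - 1*5*6))*3) = (5 + 9)*((3 + (3 + 18 - 30))*3) = 14*((3 - 9)*3) = 14*(-6*3) = 14*(-18) = -252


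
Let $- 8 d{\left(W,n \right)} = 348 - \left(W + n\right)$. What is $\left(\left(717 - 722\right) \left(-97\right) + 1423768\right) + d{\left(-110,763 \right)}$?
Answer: $\frac{11394329}{8} \approx 1.4243 \cdot 10^{6}$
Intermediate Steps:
$d{\left(W,n \right)} = - \frac{87}{2} + \frac{W}{8} + \frac{n}{8}$ ($d{\left(W,n \right)} = - \frac{348 - \left(W + n\right)}{8} = - \frac{348 - W - n}{8} = - \frac{87}{2} + \frac{W}{8} + \frac{n}{8}$)
$\left(\left(717 - 722\right) \left(-97\right) + 1423768\right) + d{\left(-110,763 \right)} = \left(\left(717 - 722\right) \left(-97\right) + 1423768\right) + \left(- \frac{87}{2} + \frac{1}{8} \left(-110\right) + \frac{1}{8} \cdot 763\right) = \left(\left(-5\right) \left(-97\right) + 1423768\right) - - \frac{305}{8} = \left(485 + 1423768\right) + \frac{305}{8} = 1424253 + \frac{305}{8} = \frac{11394329}{8}$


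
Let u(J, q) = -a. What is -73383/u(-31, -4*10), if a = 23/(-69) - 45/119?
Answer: -26197731/254 ≈ -1.0314e+5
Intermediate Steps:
a = -254/357 (a = 23*(-1/69) - 45*1/119 = -1/3 - 45/119 = -254/357 ≈ -0.71148)
u(J, q) = 254/357 (u(J, q) = -1*(-254/357) = 254/357)
-73383/u(-31, -4*10) = -73383/254/357 = -73383*357/254 = -26197731/254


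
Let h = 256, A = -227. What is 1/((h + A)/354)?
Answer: 354/29 ≈ 12.207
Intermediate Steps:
1/((h + A)/354) = 1/((256 - 227)/354) = 1/(29*(1/354)) = 1/(29/354) = 354/29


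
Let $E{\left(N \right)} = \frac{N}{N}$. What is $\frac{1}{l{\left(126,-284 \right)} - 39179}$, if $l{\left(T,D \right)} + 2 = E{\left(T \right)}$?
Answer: $- \frac{1}{39180} \approx -2.5523 \cdot 10^{-5}$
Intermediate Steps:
$E{\left(N \right)} = 1$
$l{\left(T,D \right)} = -1$ ($l{\left(T,D \right)} = -2 + 1 = -1$)
$\frac{1}{l{\left(126,-284 \right)} - 39179} = \frac{1}{-1 - 39179} = \frac{1}{-39180} = - \frac{1}{39180}$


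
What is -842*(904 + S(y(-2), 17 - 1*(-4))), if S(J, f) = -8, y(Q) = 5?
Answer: -754432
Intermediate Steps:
-842*(904 + S(y(-2), 17 - 1*(-4))) = -842*(904 - 8) = -842*896 = -754432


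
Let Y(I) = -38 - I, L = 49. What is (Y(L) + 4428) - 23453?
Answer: -19112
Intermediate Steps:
(Y(L) + 4428) - 23453 = ((-38 - 1*49) + 4428) - 23453 = ((-38 - 49) + 4428) - 23453 = (-87 + 4428) - 23453 = 4341 - 23453 = -19112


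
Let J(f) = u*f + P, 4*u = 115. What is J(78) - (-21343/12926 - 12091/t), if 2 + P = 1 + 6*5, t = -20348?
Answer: 298861974715/131509124 ≈ 2272.6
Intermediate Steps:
u = 115/4 (u = (¼)*115 = 115/4 ≈ 28.750)
P = 29 (P = -2 + (1 + 6*5) = -2 + (1 + 30) = -2 + 31 = 29)
J(f) = 29 + 115*f/4 (J(f) = 115*f/4 + 29 = 29 + 115*f/4)
J(78) - (-21343/12926 - 12091/t) = (29 + (115/4)*78) - (-21343/12926 - 12091/(-20348)) = (29 + 4485/2) - (-21343*1/12926 - 12091*(-1/20348)) = 4543/2 - (-21343/12926 + 12091/20348) = 4543/2 - 1*(-138999549/131509124) = 4543/2 + 138999549/131509124 = 298861974715/131509124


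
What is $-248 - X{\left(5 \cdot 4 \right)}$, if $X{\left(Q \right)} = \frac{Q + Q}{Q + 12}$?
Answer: $- \frac{997}{4} \approx -249.25$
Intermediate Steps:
$X{\left(Q \right)} = \frac{2 Q}{12 + Q}$
$-248 - X{\left(5 \cdot 4 \right)} = -248 - \frac{2 \cdot 5 \cdot 4}{12 + 5 \cdot 4} = -248 - 2 \cdot 20 \frac{1}{12 + 20} = -248 - 2 \cdot 20 \cdot \frac{1}{32} = -248 - \frac{5}{4} = - \frac{997}{4}$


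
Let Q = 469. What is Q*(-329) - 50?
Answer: -154351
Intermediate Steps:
Q*(-329) - 50 = 469*(-329) - 50 = -154301 - 50 = -154351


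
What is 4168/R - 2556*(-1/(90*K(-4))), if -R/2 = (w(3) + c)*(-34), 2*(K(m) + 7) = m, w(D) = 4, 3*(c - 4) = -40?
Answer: -89647/6120 ≈ -14.648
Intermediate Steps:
c = -28/3 (c = 4 + (1/3)*(-40) = 4 - 40/3 = -28/3 ≈ -9.3333)
K(m) = -7 + m/2
R = -1088/3 (R = -2*(4 - 28/3)*(-34) = -(-32)*(-34)/3 = -2*544/3 = -1088/3 ≈ -362.67)
4168/R - 2556*(-1/(90*K(-4))) = 4168/(-1088/3) - 2556*(-1/(90*(-7 + (1/2)*(-4)))) = 4168*(-3/1088) - 2556*(-1/(90*(-7 - 2))) = -1563/136 - 2556/((30*(-9))*(-3)) = -1563/136 - 2556/((-270*(-3))) = -1563/136 - 2556/810 = -1563/136 - 2556*1/810 = -1563/136 - 142/45 = -89647/6120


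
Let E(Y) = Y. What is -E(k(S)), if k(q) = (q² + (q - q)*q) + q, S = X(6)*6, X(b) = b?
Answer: -1332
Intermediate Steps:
S = 36 (S = 6*6 = 36)
k(q) = q + q² (k(q) = (q² + 0*q) + q = (q² + 0) + q = q² + q = q + q²)
-E(k(S)) = -36*(1 + 36) = -36*37 = -1*1332 = -1332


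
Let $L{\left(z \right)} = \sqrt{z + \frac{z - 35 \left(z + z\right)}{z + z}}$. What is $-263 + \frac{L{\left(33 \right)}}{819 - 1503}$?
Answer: $-263 - \frac{i \sqrt{6}}{1368} \approx -263.0 - 0.0017906 i$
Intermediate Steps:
$L{\left(z \right)} = \sqrt{- \frac{69}{2} + z}$ ($L{\left(z \right)} = \sqrt{z + \frac{z - 35 \cdot 2 z}{2 z}} = \sqrt{z + \left(z - 70 z\right) \frac{1}{2 z}} = \sqrt{z + - 69 z \frac{1}{2 z}} = \sqrt{z - \frac{69}{2}} = \sqrt{- \frac{69}{2} + z}$)
$-263 + \frac{L{\left(33 \right)}}{819 - 1503} = -263 + \frac{\frac{1}{2} \sqrt{-138 + 4 \cdot 33}}{819 - 1503} = -263 + \frac{\frac{1}{2} \sqrt{-138 + 132}}{-684} = -263 + \frac{\sqrt{-6}}{2} \left(- \frac{1}{684}\right) = -263 + \frac{i \sqrt{6}}{2} \left(- \frac{1}{684}\right) = -263 - \frac{i \sqrt{6}}{1368}$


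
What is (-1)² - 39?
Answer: -38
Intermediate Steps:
(-1)² - 39 = 1 - 39 = -38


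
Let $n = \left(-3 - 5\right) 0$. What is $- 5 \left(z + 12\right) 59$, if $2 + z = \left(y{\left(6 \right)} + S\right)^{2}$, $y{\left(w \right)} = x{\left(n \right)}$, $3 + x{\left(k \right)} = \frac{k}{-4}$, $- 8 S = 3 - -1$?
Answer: $- \frac{26255}{4} \approx -6563.8$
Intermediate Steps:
$n = 0$ ($n = \left(-8\right) 0 = 0$)
$S = - \frac{1}{2}$ ($S = - \frac{3 - -1}{8} = - \frac{3 + 1}{8} = \left(- \frac{1}{8}\right) 4 = - \frac{1}{2} \approx -0.5$)
$x{\left(k \right)} = -3 - \frac{k}{4}$ ($x{\left(k \right)} = -3 + \frac{k}{-4} = -3 + k \left(- \frac{1}{4}\right) = -3 - \frac{k}{4}$)
$y{\left(w \right)} = -3$ ($y{\left(w \right)} = -3 - 0 = -3 + 0 = -3$)
$z = \frac{41}{4}$ ($z = -2 + \left(-3 - \frac{1}{2}\right)^{2} = -2 + \left(- \frac{7}{2}\right)^{2} = -2 + \frac{49}{4} = \frac{41}{4} \approx 10.25$)
$- 5 \left(z + 12\right) 59 = - 5 \left(\frac{41}{4} + 12\right) 59 = \left(-5\right) \frac{89}{4} \cdot 59 = \left(- \frac{445}{4}\right) 59 = - \frac{26255}{4}$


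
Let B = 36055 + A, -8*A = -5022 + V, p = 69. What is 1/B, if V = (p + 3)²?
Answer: 4/144139 ≈ 2.7751e-5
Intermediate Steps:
V = 5184 (V = (69 + 3)² = 72² = 5184)
A = -81/4 (A = -(-5022 + 5184)/8 = -⅛*162 = -81/4 ≈ -20.250)
B = 144139/4 (B = 36055 - 81/4 = 144139/4 ≈ 36035.)
1/B = 1/(144139/4) = 4/144139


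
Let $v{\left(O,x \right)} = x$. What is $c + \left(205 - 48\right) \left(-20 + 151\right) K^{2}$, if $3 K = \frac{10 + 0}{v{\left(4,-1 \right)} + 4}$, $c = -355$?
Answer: $\frac{2027945}{81} \approx 25036.0$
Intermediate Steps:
$K = \frac{10}{9}$ ($K = \frac{\left(10 + 0\right) \frac{1}{-1 + 4}}{3} = \frac{10 \cdot \frac{1}{3}}{3} = \frac{1}{3} \cdot \frac{10}{3} = \frac{10}{9} \approx 1.1111$)
$c + \left(205 - 48\right) \left(-20 + 151\right) K^{2} = -355 + \left(205 - 48\right) \left(-20 + 151\right) \left(\frac{10}{9}\right)^{2} = -355 + 157 \cdot 131 \cdot \frac{100}{81} = -355 + 20567 \cdot \frac{100}{81} = -355 + \frac{2056700}{81} = \frac{2027945}{81}$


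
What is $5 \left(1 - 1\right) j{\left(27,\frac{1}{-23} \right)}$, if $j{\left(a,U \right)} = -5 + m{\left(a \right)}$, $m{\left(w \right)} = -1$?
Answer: $0$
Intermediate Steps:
$j{\left(a,U \right)} = -6$ ($j{\left(a,U \right)} = -5 - 1 = -6$)
$5 \left(1 - 1\right) j{\left(27,\frac{1}{-23} \right)} = 5 \left(1 - 1\right) \left(-6\right) = 5 \cdot 0 \left(-6\right) = 0 \left(-6\right) = 0$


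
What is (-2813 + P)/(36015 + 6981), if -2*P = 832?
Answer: -3229/42996 ≈ -0.075100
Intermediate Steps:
P = -416 (P = -½*832 = -416)
(-2813 + P)/(36015 + 6981) = (-2813 - 416)/(36015 + 6981) = -3229/42996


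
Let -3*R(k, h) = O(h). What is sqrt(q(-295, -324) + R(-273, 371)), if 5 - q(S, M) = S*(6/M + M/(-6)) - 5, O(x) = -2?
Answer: sqrt(5163006)/18 ≈ 126.23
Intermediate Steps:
R(k, h) = 2/3 (R(k, h) = -1/3*(-2) = 2/3)
q(S, M) = 10 - S*(6/M - M/6) (q(S, M) = 5 - (S*(6/M + M/(-6)) - 5) = 5 - (S*(6/M + M*(-1/6)) - 5) = 5 - (S*(6/M - M/6) - 5) = 5 - (-5 + S*(6/M - M/6)) = 5 + (5 - S*(6/M - M/6)) = 10 - S*(6/M - M/6))
sqrt(q(-295, -324) + R(-273, 371)) = sqrt((10 - 6*(-295)/(-324) + (1/6)*(-324)*(-295)) + 2/3) = sqrt((10 - 6*(-295)*(-1/324) + 15930) + 2/3) = sqrt((10 - 295/54 + 15930) + 2/3) = sqrt(860465/54 + 2/3) = sqrt(860501/54) = sqrt(5163006)/18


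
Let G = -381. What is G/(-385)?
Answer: 381/385 ≈ 0.98961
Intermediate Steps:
G/(-385) = -381/(-385) = -381*(-1/385) = 381/385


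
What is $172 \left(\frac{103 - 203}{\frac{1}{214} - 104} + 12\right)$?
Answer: $\frac{9923024}{4451} \approx 2229.4$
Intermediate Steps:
$172 \left(\frac{103 - 203}{\frac{1}{214} - 104} + 12\right) = 172 \left(- \frac{100}{\frac{1}{214} - 104} + 12\right) = 172 \left(- \frac{100}{- \frac{22255}{214}} + 12\right) = 172 \left(\left(-100\right) \left(- \frac{214}{22255}\right) + 12\right) = 172 \left(\frac{4280}{4451} + 12\right) = 172 \cdot \frac{57692}{4451} = \frac{9923024}{4451}$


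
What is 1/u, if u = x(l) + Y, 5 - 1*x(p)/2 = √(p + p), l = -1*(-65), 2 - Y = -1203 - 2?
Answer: 1217/1480569 + 2*√130/1480569 ≈ 0.00083738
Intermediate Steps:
Y = 1207 (Y = 2 - (-1203 - 2) = 2 - 1*(-1205) = 2 + 1205 = 1207)
l = 65
x(p) = 10 - 2*√2*√p (x(p) = 10 - 2*√(p + p) = 10 - 2*√2*√p)
u = 1217 - 2*√130 (u = (10 - 2*√2*√65) + 1207 = (10 - 2*√130) + 1207 = 1217 - 2*√130 ≈ 1194.2)
1/u = 1/(1217 - 2*√130)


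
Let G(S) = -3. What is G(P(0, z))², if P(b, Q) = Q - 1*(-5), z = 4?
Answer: 9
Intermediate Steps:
P(b, Q) = 5 + Q (P(b, Q) = Q + 5 = 5 + Q)
G(P(0, z))² = (-3)² = 9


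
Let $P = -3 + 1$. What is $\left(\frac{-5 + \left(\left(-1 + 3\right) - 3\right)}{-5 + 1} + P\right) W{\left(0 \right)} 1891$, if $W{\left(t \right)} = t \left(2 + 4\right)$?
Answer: $0$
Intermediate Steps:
$W{\left(t \right)} = 6 t$ ($W{\left(t \right)} = t 6 = 6 t$)
$P = -2$
$\left(\frac{-5 + \left(\left(-1 + 3\right) - 3\right)}{-5 + 1} + P\right) W{\left(0 \right)} 1891 = \left(\frac{-5 + \left(\left(-1 + 3\right) - 3\right)}{-5 + 1} - 2\right) 6 \cdot 0 \cdot 1891 = \left(\frac{-5 + \left(2 - 3\right)}{-4} - 2\right) 0 \cdot 1891 = \left(\left(-5 - 1\right) \left(- \frac{1}{4}\right) - 2\right) 0 \cdot 1891 = \left(\left(-6\right) \left(- \frac{1}{4}\right) - 2\right) 0 \cdot 1891 = \left(\frac{3}{2} - 2\right) 0 \cdot 1891 = \left(- \frac{1}{2}\right) 0 \cdot 1891 = 0 \cdot 1891 = 0$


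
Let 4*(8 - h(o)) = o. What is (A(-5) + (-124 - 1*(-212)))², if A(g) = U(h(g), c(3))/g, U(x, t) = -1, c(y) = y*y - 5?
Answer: 194481/25 ≈ 7779.2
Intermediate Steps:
h(o) = 8 - o/4
c(y) = -5 + y² (c(y) = y² - 5 = -5 + y²)
A(g) = -1/g
(A(-5) + (-124 - 1*(-212)))² = (-1/(-5) + (-124 - 1*(-212)))² = (-1*(-⅕) + (-124 + 212))² = (⅕ + 88)² = (441/5)² = 194481/25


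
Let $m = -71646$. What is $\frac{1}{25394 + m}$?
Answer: $- \frac{1}{46252} \approx -2.1621 \cdot 10^{-5}$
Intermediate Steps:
$\frac{1}{25394 + m} = \frac{1}{25394 - 71646} = \frac{1}{-46252} = - \frac{1}{46252}$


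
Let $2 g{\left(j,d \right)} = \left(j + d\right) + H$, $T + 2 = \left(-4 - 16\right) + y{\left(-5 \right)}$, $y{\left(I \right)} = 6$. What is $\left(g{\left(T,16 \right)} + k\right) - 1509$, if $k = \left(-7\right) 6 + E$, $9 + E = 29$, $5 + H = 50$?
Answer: $- \frac{3017}{2} \approx -1508.5$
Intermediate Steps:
$H = 45$ ($H = -5 + 50 = 45$)
$E = 20$ ($E = -9 + 29 = 20$)
$T = -16$ ($T = -2 + \left(\left(-4 - 16\right) + 6\right) = -2 + \left(-20 + 6\right) = -2 - 14 = -16$)
$g{\left(j,d \right)} = \frac{45}{2} + \frac{d}{2} + \frac{j}{2}$ ($g{\left(j,d \right)} = \frac{\left(j + d\right) + 45}{2} = \frac{\left(d + j\right) + 45}{2} = \frac{45 + d + j}{2} = \frac{45}{2} + \frac{d}{2} + \frac{j}{2}$)
$k = -22$ ($k = \left(-7\right) 6 + 20 = -42 + 20 = -22$)
$\left(g{\left(T,16 \right)} + k\right) - 1509 = \left(\left(\frac{45}{2} + \frac{1}{2} \cdot 16 + \frac{1}{2} \left(-16\right)\right) - 22\right) - 1509 = \left(\left(\frac{45}{2} + 8 - 8\right) - 22\right) - 1509 = \left(\frac{45}{2} - 22\right) - 1509 = \frac{1}{2} - 1509 = - \frac{3017}{2}$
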